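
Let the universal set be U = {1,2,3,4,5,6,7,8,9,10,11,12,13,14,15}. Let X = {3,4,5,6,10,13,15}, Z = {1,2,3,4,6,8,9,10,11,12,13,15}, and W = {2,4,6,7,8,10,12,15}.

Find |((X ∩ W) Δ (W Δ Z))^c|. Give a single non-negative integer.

X ∩ W = {4,6,10,15}
W Δ Z = {1,3,7,9,11,13}
(X ∩ W) Δ (W Δ Z) = {1,3,4,6,7,9,10,11,13,15}
((X ∩ W) Δ (W Δ Z))^c = {2,5,8,12,14}
|((X ∩ W) Δ (W Δ Z))^c| = 5

5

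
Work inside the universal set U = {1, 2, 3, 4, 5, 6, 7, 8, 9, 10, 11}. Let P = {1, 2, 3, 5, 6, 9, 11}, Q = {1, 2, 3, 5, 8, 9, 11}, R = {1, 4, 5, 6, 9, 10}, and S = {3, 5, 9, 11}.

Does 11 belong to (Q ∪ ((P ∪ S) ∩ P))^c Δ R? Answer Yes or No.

11 ∈ P and 11 ∈ S, so 11 ∈ P ∪ S
11 ∈ (P ∪ S) and 11 ∈ P, so 11 ∈ (P ∪ S) ∩ P
11 ∈ Q and 11 ∈ ((P ∪ S) ∩ P), so 11 ∈ Q ∪ ((P ∪ S) ∩ P)
11 ∉ (Q ∪ ((P ∪ S) ∩ P))^c since 11 ∈ (Q ∪ ((P ∪ S) ∩ P))
11 ∉ (Q ∪ ((P ∪ S) ∩ P))^c and 11 ∉ R, so 11 ∉ (Q ∪ ((P ∪ S) ∩ P))^c Δ R

No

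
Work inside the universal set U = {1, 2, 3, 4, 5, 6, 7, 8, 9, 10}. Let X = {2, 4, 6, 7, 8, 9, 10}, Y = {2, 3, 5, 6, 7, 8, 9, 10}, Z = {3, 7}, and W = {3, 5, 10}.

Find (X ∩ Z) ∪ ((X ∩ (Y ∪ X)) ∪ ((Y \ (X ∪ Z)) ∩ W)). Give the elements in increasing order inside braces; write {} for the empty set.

X ∩ Z = {7}
Y ∪ X = {2, 3, 4, 5, 6, 7, 8, 9, 10}
X ∩ (Y ∪ X) = {2, 4, 6, 7, 8, 9, 10}
X ∪ Z = {2, 3, 4, 6, 7, 8, 9, 10}
Y \ (X ∪ Z) = {5}
(Y \ (X ∪ Z)) ∩ W = {5}
(X ∩ (Y ∪ X)) ∪ ((Y \ (X ∪ Z)) ∩ W) = {2, 4, 5, 6, 7, 8, 9, 10}
(X ∩ Z) ∪ ((X ∩ (Y ∪ X)) ∪ ((Y \ (X ∪ Z)) ∩ W)) = {2, 4, 5, 6, 7, 8, 9, 10}

{2, 4, 5, 6, 7, 8, 9, 10}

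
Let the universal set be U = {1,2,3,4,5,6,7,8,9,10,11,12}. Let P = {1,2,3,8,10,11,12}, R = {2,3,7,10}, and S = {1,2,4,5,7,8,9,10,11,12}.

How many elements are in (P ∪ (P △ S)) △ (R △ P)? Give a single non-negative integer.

P △ S = {3,4,5,7,9}
P ∪ (P △ S) = {1,2,3,4,5,7,8,9,10,11,12}
R △ P = {1,7,8,11,12}
(P ∪ (P △ S)) △ (R △ P) = {2,3,4,5,9,10}
|(P ∪ (P △ S)) △ (R △ P)| = 6

6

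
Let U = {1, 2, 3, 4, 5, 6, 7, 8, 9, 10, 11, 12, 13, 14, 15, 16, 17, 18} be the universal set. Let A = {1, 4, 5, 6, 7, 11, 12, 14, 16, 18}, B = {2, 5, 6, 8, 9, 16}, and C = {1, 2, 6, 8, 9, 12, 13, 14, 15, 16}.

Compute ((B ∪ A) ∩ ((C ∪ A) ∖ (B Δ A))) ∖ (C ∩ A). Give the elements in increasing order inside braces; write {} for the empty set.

B ∪ A = {1, 2, 4, 5, 6, 7, 8, 9, 11, 12, 14, 16, 18}
C ∪ A = {1, 2, 4, 5, 6, 7, 8, 9, 11, 12, 13, 14, 15, 16, 18}
B Δ A = {1, 2, 4, 7, 8, 9, 11, 12, 14, 18}
(C ∪ A) ∖ (B Δ A) = {5, 6, 13, 15, 16}
(B ∪ A) ∩ ((C ∪ A) ∖ (B Δ A)) = {5, 6, 16}
C ∩ A = {1, 6, 12, 14, 16}
((B ∪ A) ∩ ((C ∪ A) ∖ (B Δ A))) ∖ (C ∩ A) = {5}

{5}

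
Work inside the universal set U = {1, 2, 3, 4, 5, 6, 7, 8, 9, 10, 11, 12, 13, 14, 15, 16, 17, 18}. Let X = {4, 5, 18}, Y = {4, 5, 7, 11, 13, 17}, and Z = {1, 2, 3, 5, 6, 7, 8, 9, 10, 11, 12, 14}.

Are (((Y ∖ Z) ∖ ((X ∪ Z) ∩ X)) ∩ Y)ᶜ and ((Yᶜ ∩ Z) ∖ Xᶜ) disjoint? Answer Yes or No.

Y ∖ Z = {4, 13, 17}
X ∪ Z = {1, 2, 3, 4, 5, 6, 7, 8, 9, 10, 11, 12, 14, 18}
(X ∪ Z) ∩ X = {4, 5, 18}
(Y ∖ Z) ∖ ((X ∪ Z) ∩ X) = {13, 17}
((Y ∖ Z) ∖ ((X ∪ Z) ∩ X)) ∩ Y = {13, 17}
(((Y ∖ Z) ∖ ((X ∪ Z) ∩ X)) ∩ Y)ᶜ = {1, 2, 3, 4, 5, 6, 7, 8, 9, 10, 11, 12, 14, 15, 16, 18}
Yᶜ = {1, 2, 3, 6, 8, 9, 10, 12, 14, 15, 16, 18}
Yᶜ ∩ Z = {1, 2, 3, 6, 8, 9, 10, 12, 14}
Xᶜ = {1, 2, 3, 6, 7, 8, 9, 10, 11, 12, 13, 14, 15, 16, 17}
(Yᶜ ∩ Z) ∖ Xᶜ = {}
{1, 2, 3, 4, 5, 6, 7, 8, 9, 10, 11, 12, 14, 15, 16, 18} and {} share no elements.

Yes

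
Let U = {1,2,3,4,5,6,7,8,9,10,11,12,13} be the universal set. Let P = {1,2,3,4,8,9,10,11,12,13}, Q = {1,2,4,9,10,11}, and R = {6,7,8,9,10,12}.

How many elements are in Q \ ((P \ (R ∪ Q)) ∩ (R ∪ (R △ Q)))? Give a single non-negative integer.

6

R ∪ Q = {1,2,4,6,7,8,9,10,11,12}
P \ (R ∪ Q) = {3,13}
R △ Q = {1,2,4,6,7,8,11,12}
R ∪ (R △ Q) = {1,2,4,6,7,8,9,10,11,12}
(P \ (R ∪ Q)) ∩ (R ∪ (R △ Q)) = {}
Q \ ((P \ (R ∪ Q)) ∩ (R ∪ (R △ Q))) = {1,2,4,9,10,11}
|Q \ ((P \ (R ∪ Q)) ∩ (R ∪ (R △ Q)))| = 6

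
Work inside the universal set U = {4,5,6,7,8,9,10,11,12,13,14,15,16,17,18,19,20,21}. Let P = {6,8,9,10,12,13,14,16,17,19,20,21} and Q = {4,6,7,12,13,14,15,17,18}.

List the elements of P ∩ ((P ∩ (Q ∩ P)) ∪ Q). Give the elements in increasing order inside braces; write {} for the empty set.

{6,12,13,14,17}

Q ∩ P = {6,12,13,14,17}
P ∩ (Q ∩ P) = {6,12,13,14,17}
(P ∩ (Q ∩ P)) ∪ Q = {4,6,7,12,13,14,15,17,18}
P ∩ ((P ∩ (Q ∩ P)) ∪ Q) = {6,12,13,14,17}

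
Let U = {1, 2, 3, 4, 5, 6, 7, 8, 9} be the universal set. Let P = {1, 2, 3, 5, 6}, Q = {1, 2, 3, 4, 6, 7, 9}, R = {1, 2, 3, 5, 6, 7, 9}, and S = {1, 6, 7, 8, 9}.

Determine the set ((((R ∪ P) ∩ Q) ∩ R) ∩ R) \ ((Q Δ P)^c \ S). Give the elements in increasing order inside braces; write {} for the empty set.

{1, 6, 7, 9}

R ∪ P = {1, 2, 3, 5, 6, 7, 9}
(R ∪ P) ∩ Q = {1, 2, 3, 6, 7, 9}
((R ∪ P) ∩ Q) ∩ R = {1, 2, 3, 6, 7, 9}
(((R ∪ P) ∩ Q) ∩ R) ∩ R = {1, 2, 3, 6, 7, 9}
Q Δ P = {4, 5, 7, 9}
(Q Δ P)^c = {1, 2, 3, 6, 8}
(Q Δ P)^c \ S = {2, 3}
((((R ∪ P) ∩ Q) ∩ R) ∩ R) \ ((Q Δ P)^c \ S) = {1, 6, 7, 9}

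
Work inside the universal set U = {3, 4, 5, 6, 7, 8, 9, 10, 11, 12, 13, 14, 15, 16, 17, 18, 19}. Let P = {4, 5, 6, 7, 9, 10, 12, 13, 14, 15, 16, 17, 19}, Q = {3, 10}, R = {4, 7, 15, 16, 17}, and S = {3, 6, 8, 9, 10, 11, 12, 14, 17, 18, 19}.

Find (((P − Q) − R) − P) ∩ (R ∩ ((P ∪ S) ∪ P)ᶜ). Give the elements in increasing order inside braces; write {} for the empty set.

{}

P − Q = {4, 5, 6, 7, 9, 12, 13, 14, 15, 16, 17, 19}
(P − Q) − R = {5, 6, 9, 12, 13, 14, 19}
((P − Q) − R) − P = {}
P ∪ S = {3, 4, 5, 6, 7, 8, 9, 10, 11, 12, 13, 14, 15, 16, 17, 18, 19}
(P ∪ S) ∪ P = {3, 4, 5, 6, 7, 8, 9, 10, 11, 12, 13, 14, 15, 16, 17, 18, 19}
((P ∪ S) ∪ P)ᶜ = {}
R ∩ ((P ∪ S) ∪ P)ᶜ = {}
(((P − Q) − R) − P) ∩ (R ∩ ((P ∪ S) ∪ P)ᶜ) = {}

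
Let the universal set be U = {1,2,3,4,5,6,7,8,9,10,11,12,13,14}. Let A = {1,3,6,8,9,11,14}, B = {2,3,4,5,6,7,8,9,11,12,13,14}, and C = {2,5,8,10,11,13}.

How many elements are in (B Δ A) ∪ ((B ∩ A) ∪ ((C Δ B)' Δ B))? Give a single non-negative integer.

13

B Δ A = {1,2,4,5,7,12,13}
B ∩ A = {3,6,8,9,11,14}
C Δ B = {3,4,6,7,9,10,12,14}
(C Δ B)' = {1,2,5,8,11,13}
(C Δ B)' Δ B = {1,3,4,6,7,9,12,14}
(B ∩ A) ∪ ((C Δ B)' Δ B) = {1,3,4,6,7,8,9,11,12,14}
(B Δ A) ∪ ((B ∩ A) ∪ ((C Δ B)' Δ B)) = {1,2,3,4,5,6,7,8,9,11,12,13,14}
|(B Δ A) ∪ ((B ∩ A) ∪ ((C Δ B)' Δ B))| = 13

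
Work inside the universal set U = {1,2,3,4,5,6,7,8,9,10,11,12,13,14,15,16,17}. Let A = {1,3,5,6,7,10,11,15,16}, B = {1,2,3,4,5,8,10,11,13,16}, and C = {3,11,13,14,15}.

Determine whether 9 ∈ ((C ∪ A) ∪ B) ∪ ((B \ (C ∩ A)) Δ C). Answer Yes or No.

No

9 ∉ C and 9 ∉ A, so 9 ∉ C ∪ A
9 ∉ (C ∪ A) and 9 ∉ B, so 9 ∉ (C ∪ A) ∪ B
9 ∉ C and 9 ∉ A, so 9 ∉ C ∩ A
9 ∉ B and 9 ∉ (C ∩ A), so 9 ∉ B \ (C ∩ A)
9 ∉ (B \ (C ∩ A)) and 9 ∉ C, so 9 ∉ (B \ (C ∩ A)) Δ C
9 ∉ ((C ∪ A) ∪ B) and 9 ∉ ((B \ (C ∩ A)) Δ C), so 9 ∉ ((C ∪ A) ∪ B) ∪ ((B \ (C ∩ A)) Δ C)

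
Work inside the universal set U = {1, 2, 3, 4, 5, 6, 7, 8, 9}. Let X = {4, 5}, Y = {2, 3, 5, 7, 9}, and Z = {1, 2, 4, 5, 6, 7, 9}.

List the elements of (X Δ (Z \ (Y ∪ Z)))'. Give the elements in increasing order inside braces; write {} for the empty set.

{1, 2, 3, 6, 7, 8, 9}

Y ∪ Z = {1, 2, 3, 4, 5, 6, 7, 9}
Z \ (Y ∪ Z) = {}
X Δ (Z \ (Y ∪ Z)) = {4, 5}
(X Δ (Z \ (Y ∪ Z)))' = {1, 2, 3, 6, 7, 8, 9}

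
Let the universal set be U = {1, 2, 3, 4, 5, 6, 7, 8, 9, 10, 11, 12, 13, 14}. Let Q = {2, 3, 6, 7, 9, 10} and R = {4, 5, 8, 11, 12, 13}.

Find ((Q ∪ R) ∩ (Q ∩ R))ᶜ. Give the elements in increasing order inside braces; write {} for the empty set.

Q ∪ R = {2, 3, 4, 5, 6, 7, 8, 9, 10, 11, 12, 13}
Q ∩ R = {}
(Q ∪ R) ∩ (Q ∩ R) = {}
((Q ∪ R) ∩ (Q ∩ R))ᶜ = {1, 2, 3, 4, 5, 6, 7, 8, 9, 10, 11, 12, 13, 14}

{1, 2, 3, 4, 5, 6, 7, 8, 9, 10, 11, 12, 13, 14}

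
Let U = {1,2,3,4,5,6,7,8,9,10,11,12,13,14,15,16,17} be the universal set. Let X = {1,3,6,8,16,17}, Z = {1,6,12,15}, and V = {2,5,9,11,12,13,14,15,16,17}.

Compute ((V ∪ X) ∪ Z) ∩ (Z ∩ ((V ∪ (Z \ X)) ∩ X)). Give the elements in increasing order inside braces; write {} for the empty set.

V ∪ X = {1,2,3,5,6,8,9,11,12,13,14,15,16,17}
(V ∪ X) ∪ Z = {1,2,3,5,6,8,9,11,12,13,14,15,16,17}
Z \ X = {12,15}
V ∪ (Z \ X) = {2,5,9,11,12,13,14,15,16,17}
(V ∪ (Z \ X)) ∩ X = {16,17}
Z ∩ ((V ∪ (Z \ X)) ∩ X) = {}
((V ∪ X) ∪ Z) ∩ (Z ∩ ((V ∪ (Z \ X)) ∩ X)) = {}

{}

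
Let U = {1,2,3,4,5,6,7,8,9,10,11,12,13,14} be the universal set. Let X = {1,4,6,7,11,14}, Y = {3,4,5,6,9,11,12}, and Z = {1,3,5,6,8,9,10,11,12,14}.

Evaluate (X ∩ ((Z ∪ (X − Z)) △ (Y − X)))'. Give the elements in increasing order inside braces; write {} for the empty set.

X − Z = {4,7}
Z ∪ (X − Z) = {1,3,4,5,6,7,8,9,10,11,12,14}
Y − X = {3,5,9,12}
(Z ∪ (X − Z)) △ (Y − X) = {1,4,6,7,8,10,11,14}
X ∩ ((Z ∪ (X − Z)) △ (Y − X)) = {1,4,6,7,11,14}
(X ∩ ((Z ∪ (X − Z)) △ (Y − X)))' = {2,3,5,8,9,10,12,13}

{2,3,5,8,9,10,12,13}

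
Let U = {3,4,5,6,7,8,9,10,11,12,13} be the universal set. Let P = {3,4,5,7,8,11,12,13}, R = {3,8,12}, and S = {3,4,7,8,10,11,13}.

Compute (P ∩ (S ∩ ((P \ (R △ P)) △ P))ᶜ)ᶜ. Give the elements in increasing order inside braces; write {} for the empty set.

{4,6,7,9,10,11,13}

R △ P = {4,5,7,11,13}
P \ (R △ P) = {3,8,12}
(P \ (R △ P)) △ P = {4,5,7,11,13}
S ∩ ((P \ (R △ P)) △ P) = {4,7,11,13}
(S ∩ ((P \ (R △ P)) △ P))ᶜ = {3,5,6,8,9,10,12}
P ∩ (S ∩ ((P \ (R △ P)) △ P))ᶜ = {3,5,8,12}
(P ∩ (S ∩ ((P \ (R △ P)) △ P))ᶜ)ᶜ = {4,6,7,9,10,11,13}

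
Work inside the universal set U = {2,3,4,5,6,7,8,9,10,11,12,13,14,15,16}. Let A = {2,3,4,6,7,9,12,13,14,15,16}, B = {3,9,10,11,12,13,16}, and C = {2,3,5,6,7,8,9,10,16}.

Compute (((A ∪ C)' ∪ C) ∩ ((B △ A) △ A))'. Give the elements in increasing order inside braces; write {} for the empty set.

A ∪ C = {2,3,4,5,6,7,8,9,10,12,13,14,15,16}
(A ∪ C)' = {11}
(A ∪ C)' ∪ C = {2,3,5,6,7,8,9,10,11,16}
B △ A = {2,4,6,7,10,11,14,15}
(B △ A) △ A = {3,9,10,11,12,13,16}
((A ∪ C)' ∪ C) ∩ ((B △ A) △ A) = {3,9,10,11,16}
(((A ∪ C)' ∪ C) ∩ ((B △ A) △ A))' = {2,4,5,6,7,8,12,13,14,15}

{2,4,5,6,7,8,12,13,14,15}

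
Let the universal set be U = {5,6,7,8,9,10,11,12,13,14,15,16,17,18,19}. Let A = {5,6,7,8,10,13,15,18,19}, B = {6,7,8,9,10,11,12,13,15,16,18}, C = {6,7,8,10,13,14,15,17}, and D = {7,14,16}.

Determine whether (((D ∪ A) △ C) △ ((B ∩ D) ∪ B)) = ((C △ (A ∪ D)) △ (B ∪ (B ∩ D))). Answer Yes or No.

D ∪ A = {5,6,7,8,10,13,14,15,16,18,19}
(D ∪ A) △ C = {5,16,17,18,19}
B ∩ D = {7,16}
(B ∩ D) ∪ B = {6,7,8,9,10,11,12,13,15,16,18}
((D ∪ A) △ C) △ ((B ∩ D) ∪ B) = {5,6,7,8,9,10,11,12,13,15,17,19}
A ∪ D = {5,6,7,8,10,13,14,15,16,18,19}
C △ (A ∪ D) = {5,16,17,18,19}
B ∪ (B ∩ D) = {6,7,8,9,10,11,12,13,15,16,18}
(C △ (A ∪ D)) △ (B ∪ (B ∩ D)) = {5,6,7,8,9,10,11,12,13,15,17,19}
Both equal {5,6,7,8,9,10,11,12,13,15,17,19}, so ((D ∪ A) △ C) △ ((B ∩ D) ∪ B) = (C △ (A ∪ D)) △ (B ∪ (B ∩ D)).

Yes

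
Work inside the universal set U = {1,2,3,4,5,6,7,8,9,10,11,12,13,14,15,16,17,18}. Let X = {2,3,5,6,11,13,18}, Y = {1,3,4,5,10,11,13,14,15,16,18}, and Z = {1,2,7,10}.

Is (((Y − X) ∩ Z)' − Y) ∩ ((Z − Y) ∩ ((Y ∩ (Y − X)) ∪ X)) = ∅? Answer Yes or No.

No

Y − X = {1,4,10,14,15,16}
(Y − X) ∩ Z = {1,10}
((Y − X) ∩ Z)' = {2,3,4,5,6,7,8,9,11,12,13,14,15,16,17,18}
((Y − X) ∩ Z)' − Y = {2,6,7,8,9,12,17}
Z − Y = {2,7}
Y ∩ (Y − X) = {1,4,10,14,15,16}
(Y ∩ (Y − X)) ∪ X = {1,2,3,4,5,6,10,11,13,14,15,16,18}
(Z − Y) ∩ ((Y ∩ (Y − X)) ∪ X) = {2}
2 lies in both, so they are not disjoint.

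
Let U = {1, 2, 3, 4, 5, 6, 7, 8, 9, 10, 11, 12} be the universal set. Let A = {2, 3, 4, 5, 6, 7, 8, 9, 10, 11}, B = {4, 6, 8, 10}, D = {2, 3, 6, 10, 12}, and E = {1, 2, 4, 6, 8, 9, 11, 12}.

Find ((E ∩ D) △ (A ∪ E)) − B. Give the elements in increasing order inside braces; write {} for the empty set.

E ∩ D = {2, 6, 12}
A ∪ E = {1, 2, 3, 4, 5, 6, 7, 8, 9, 10, 11, 12}
(E ∩ D) △ (A ∪ E) = {1, 3, 4, 5, 7, 8, 9, 10, 11}
((E ∩ D) △ (A ∪ E)) − B = {1, 3, 5, 7, 9, 11}

{1, 3, 5, 7, 9, 11}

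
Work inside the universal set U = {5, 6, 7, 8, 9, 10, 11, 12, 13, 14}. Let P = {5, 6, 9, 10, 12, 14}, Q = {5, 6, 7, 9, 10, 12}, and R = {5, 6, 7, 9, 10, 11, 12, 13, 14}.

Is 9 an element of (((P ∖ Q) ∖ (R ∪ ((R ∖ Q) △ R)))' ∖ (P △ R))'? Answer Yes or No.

9 ∈ P and 9 ∈ Q, so 9 ∉ P ∖ Q
9 ∈ R and 9 ∈ Q, so 9 ∉ R ∖ Q
9 ∉ (R ∖ Q) and 9 ∈ R, so 9 ∈ (R ∖ Q) △ R
9 ∈ R and 9 ∈ ((R ∖ Q) △ R), so 9 ∈ R ∪ ((R ∖ Q) △ R)
9 ∉ (P ∖ Q) and 9 ∈ (R ∪ ((R ∖ Q) △ R)), so 9 ∉ (P ∖ Q) ∖ (R ∪ ((R ∖ Q) △ R))
9 ∈ ((P ∖ Q) ∖ (R ∪ ((R ∖ Q) △ R)))' since 9 ∉ ((P ∖ Q) ∖ (R ∪ ((R ∖ Q) △ R)))
9 ∈ P and 9 ∈ R, so 9 ∉ P △ R
9 ∈ ((P ∖ Q) ∖ (R ∪ ((R ∖ Q) △ R)))' and 9 ∉ (P △ R), so 9 ∈ ((P ∖ Q) ∖ (R ∪ ((R ∖ Q) △ R)))' ∖ (P △ R)
9 ∉ (((P ∖ Q) ∖ (R ∪ ((R ∖ Q) △ R)))' ∖ (P △ R))' since 9 ∈ (((P ∖ Q) ∖ (R ∪ ((R ∖ Q) △ R)))' ∖ (P △ R))

No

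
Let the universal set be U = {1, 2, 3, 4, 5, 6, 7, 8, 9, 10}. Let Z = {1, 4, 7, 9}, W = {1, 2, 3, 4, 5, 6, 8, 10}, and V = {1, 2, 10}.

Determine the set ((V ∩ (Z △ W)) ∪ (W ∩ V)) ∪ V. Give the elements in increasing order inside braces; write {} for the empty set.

Z △ W = {2, 3, 5, 6, 7, 8, 9, 10}
V ∩ (Z △ W) = {2, 10}
W ∩ V = {1, 2, 10}
(V ∩ (Z △ W)) ∪ (W ∩ V) = {1, 2, 10}
((V ∩ (Z △ W)) ∪ (W ∩ V)) ∪ V = {1, 2, 10}

{1, 2, 10}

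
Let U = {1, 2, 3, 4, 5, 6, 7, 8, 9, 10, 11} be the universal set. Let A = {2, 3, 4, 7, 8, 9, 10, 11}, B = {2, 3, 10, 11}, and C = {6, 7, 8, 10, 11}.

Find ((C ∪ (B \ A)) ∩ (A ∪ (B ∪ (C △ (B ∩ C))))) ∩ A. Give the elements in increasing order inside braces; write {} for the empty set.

B \ A = {}
C ∪ (B \ A) = {6, 7, 8, 10, 11}
B ∩ C = {10, 11}
C △ (B ∩ C) = {6, 7, 8}
B ∪ (C △ (B ∩ C)) = {2, 3, 6, 7, 8, 10, 11}
A ∪ (B ∪ (C △ (B ∩ C))) = {2, 3, 4, 6, 7, 8, 9, 10, 11}
(C ∪ (B \ A)) ∩ (A ∪ (B ∪ (C △ (B ∩ C)))) = {6, 7, 8, 10, 11}
((C ∪ (B \ A)) ∩ (A ∪ (B ∪ (C △ (B ∩ C))))) ∩ A = {7, 8, 10, 11}

{7, 8, 10, 11}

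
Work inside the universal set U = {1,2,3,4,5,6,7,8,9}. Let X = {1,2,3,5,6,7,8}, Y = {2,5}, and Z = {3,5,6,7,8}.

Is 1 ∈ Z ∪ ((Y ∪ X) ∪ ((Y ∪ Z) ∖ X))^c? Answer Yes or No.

1 ∉ Y and 1 ∈ X, so 1 ∈ Y ∪ X
1 ∉ Y and 1 ∉ Z, so 1 ∉ Y ∪ Z
1 ∉ (Y ∪ Z) and 1 ∈ X, so 1 ∉ (Y ∪ Z) ∖ X
1 ∈ (Y ∪ X) and 1 ∉ ((Y ∪ Z) ∖ X), so 1 ∈ (Y ∪ X) ∪ ((Y ∪ Z) ∖ X)
1 ∉ ((Y ∪ X) ∪ ((Y ∪ Z) ∖ X))^c since 1 ∈ ((Y ∪ X) ∪ ((Y ∪ Z) ∖ X))
1 ∉ Z and 1 ∉ ((Y ∪ X) ∪ ((Y ∪ Z) ∖ X))^c, so 1 ∉ Z ∪ ((Y ∪ X) ∪ ((Y ∪ Z) ∖ X))^c

No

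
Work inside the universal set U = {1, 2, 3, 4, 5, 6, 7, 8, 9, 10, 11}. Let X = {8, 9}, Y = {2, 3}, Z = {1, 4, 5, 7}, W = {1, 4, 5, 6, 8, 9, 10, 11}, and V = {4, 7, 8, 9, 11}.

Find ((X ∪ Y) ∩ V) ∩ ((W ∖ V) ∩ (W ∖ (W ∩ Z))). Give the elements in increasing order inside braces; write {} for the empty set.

X ∪ Y = {2, 3, 8, 9}
(X ∪ Y) ∩ V = {8, 9}
W ∖ V = {1, 5, 6, 10}
W ∩ Z = {1, 4, 5}
W ∖ (W ∩ Z) = {6, 8, 9, 10, 11}
(W ∖ V) ∩ (W ∖ (W ∩ Z)) = {6, 10}
((X ∪ Y) ∩ V) ∩ ((W ∖ V) ∩ (W ∖ (W ∩ Z))) = {}

{}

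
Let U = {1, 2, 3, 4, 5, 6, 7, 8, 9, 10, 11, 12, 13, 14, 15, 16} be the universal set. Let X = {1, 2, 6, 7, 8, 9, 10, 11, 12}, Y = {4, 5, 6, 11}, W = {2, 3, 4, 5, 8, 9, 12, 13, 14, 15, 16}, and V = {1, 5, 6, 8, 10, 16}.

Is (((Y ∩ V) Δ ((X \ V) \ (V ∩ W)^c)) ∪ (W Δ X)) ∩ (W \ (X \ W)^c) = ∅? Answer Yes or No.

Y ∩ V = {5, 6}
X \ V = {2, 7, 9, 11, 12}
V ∩ W = {5, 8, 16}
(V ∩ W)^c = {1, 2, 3, 4, 6, 7, 9, 10, 11, 12, 13, 14, 15}
(X \ V) \ (V ∩ W)^c = {}
(Y ∩ V) Δ ((X \ V) \ (V ∩ W)^c) = {5, 6}
W Δ X = {1, 3, 4, 5, 6, 7, 10, 11, 13, 14, 15, 16}
((Y ∩ V) Δ ((X \ V) \ (V ∩ W)^c)) ∪ (W Δ X) = {1, 3, 4, 5, 6, 7, 10, 11, 13, 14, 15, 16}
X \ W = {1, 6, 7, 10, 11}
(X \ W)^c = {2, 3, 4, 5, 8, 9, 12, 13, 14, 15, 16}
W \ (X \ W)^c = {}
{1, 3, 4, 5, 6, 7, 10, 11, 13, 14, 15, 16} and {} share no elements.

Yes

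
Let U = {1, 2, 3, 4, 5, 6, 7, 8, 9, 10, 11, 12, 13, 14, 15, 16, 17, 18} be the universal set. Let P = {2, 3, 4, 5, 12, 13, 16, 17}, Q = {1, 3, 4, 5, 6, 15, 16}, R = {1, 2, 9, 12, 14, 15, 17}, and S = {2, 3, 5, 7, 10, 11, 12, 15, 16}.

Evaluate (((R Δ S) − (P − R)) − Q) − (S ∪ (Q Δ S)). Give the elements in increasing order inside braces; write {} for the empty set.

{9, 14, 17}

R Δ S = {1, 3, 5, 7, 9, 10, 11, 14, 16, 17}
P − R = {3, 4, 5, 13, 16}
(R Δ S) − (P − R) = {1, 7, 9, 10, 11, 14, 17}
((R Δ S) − (P − R)) − Q = {7, 9, 10, 11, 14, 17}
Q Δ S = {1, 2, 4, 6, 7, 10, 11, 12}
S ∪ (Q Δ S) = {1, 2, 3, 4, 5, 6, 7, 10, 11, 12, 15, 16}
(((R Δ S) − (P − R)) − Q) − (S ∪ (Q Δ S)) = {9, 14, 17}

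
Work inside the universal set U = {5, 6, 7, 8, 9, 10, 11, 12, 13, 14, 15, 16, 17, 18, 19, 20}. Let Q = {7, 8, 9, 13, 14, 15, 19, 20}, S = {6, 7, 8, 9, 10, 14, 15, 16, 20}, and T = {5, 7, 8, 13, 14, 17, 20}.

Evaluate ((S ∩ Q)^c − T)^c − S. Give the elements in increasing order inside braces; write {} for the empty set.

S ∩ Q = {7, 8, 9, 14, 15, 20}
(S ∩ Q)^c = {5, 6, 10, 11, 12, 13, 16, 17, 18, 19}
(S ∩ Q)^c − T = {6, 10, 11, 12, 16, 18, 19}
((S ∩ Q)^c − T)^c = {5, 7, 8, 9, 13, 14, 15, 17, 20}
((S ∩ Q)^c − T)^c − S = {5, 13, 17}

{5, 13, 17}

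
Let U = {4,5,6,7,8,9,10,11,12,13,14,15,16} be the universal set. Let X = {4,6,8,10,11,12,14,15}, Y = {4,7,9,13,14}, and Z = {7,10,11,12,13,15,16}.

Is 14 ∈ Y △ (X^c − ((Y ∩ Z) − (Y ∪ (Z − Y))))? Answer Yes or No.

14 ∈ X, so 14 ∉ X^c
14 ∈ Y and 14 ∉ Z, so 14 ∉ Y ∩ Z
14 ∉ Z and 14 ∈ Y, so 14 ∉ Z − Y
14 ∈ Y and 14 ∉ (Z − Y), so 14 ∈ Y ∪ (Z − Y)
14 ∉ (Y ∩ Z) and 14 ∈ (Y ∪ (Z − Y)), so 14 ∉ (Y ∩ Z) − (Y ∪ (Z − Y))
14 ∉ X^c and 14 ∉ ((Y ∩ Z) − (Y ∪ (Z − Y))), so 14 ∉ X^c − ((Y ∩ Z) − (Y ∪ (Z − Y)))
14 ∈ Y and 14 ∉ (X^c − ((Y ∩ Z) − (Y ∪ (Z − Y)))), so 14 ∈ Y △ (X^c − ((Y ∩ Z) − (Y ∪ (Z − Y))))

Yes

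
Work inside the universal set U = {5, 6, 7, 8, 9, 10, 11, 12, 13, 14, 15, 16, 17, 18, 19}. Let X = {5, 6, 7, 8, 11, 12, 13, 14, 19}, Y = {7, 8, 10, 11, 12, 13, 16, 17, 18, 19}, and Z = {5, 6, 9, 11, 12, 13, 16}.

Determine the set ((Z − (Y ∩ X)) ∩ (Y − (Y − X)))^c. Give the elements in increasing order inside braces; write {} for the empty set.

Y ∩ X = {7, 8, 11, 12, 13, 19}
Z − (Y ∩ X) = {5, 6, 9, 16}
Y − X = {10, 16, 17, 18}
Y − (Y − X) = {7, 8, 11, 12, 13, 19}
(Z − (Y ∩ X)) ∩ (Y − (Y − X)) = {}
((Z − (Y ∩ X)) ∩ (Y − (Y − X)))^c = {5, 6, 7, 8, 9, 10, 11, 12, 13, 14, 15, 16, 17, 18, 19}

{5, 6, 7, 8, 9, 10, 11, 12, 13, 14, 15, 16, 17, 18, 19}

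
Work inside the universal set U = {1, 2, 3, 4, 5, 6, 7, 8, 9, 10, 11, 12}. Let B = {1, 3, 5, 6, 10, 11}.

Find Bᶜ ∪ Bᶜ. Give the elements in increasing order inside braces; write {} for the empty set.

{2, 4, 7, 8, 9, 12}

Bᶜ = {2, 4, 7, 8, 9, 12}
Bᶜ ∪ Bᶜ = {2, 4, 7, 8, 9, 12}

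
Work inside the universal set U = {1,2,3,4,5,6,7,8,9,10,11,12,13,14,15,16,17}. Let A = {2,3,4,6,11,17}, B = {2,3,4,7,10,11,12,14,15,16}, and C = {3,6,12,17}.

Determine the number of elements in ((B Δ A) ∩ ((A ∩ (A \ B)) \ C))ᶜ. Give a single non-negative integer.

B Δ A = {6,7,10,12,14,15,16,17}
A \ B = {6,17}
A ∩ (A \ B) = {6,17}
(A ∩ (A \ B)) \ C = {}
(B Δ A) ∩ ((A ∩ (A \ B)) \ C) = {}
((B Δ A) ∩ ((A ∩ (A \ B)) \ C))ᶜ = {1,2,3,4,5,6,7,8,9,10,11,12,13,14,15,16,17}
|((B Δ A) ∩ ((A ∩ (A \ B)) \ C))ᶜ| = 17

17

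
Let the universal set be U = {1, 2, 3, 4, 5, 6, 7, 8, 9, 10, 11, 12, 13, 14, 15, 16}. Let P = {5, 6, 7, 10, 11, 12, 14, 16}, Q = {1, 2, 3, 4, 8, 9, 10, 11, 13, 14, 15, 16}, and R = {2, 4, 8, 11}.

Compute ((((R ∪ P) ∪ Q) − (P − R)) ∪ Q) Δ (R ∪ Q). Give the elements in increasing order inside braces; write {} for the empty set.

R ∪ P = {2, 4, 5, 6, 7, 8, 10, 11, 12, 14, 16}
(R ∪ P) ∪ Q = {1, 2, 3, 4, 5, 6, 7, 8, 9, 10, 11, 12, 13, 14, 15, 16}
P − R = {5, 6, 7, 10, 12, 14, 16}
((R ∪ P) ∪ Q) − (P − R) = {1, 2, 3, 4, 8, 9, 11, 13, 15}
(((R ∪ P) ∪ Q) − (P − R)) ∪ Q = {1, 2, 3, 4, 8, 9, 10, 11, 13, 14, 15, 16}
R ∪ Q = {1, 2, 3, 4, 8, 9, 10, 11, 13, 14, 15, 16}
((((R ∪ P) ∪ Q) − (P − R)) ∪ Q) Δ (R ∪ Q) = {}

{}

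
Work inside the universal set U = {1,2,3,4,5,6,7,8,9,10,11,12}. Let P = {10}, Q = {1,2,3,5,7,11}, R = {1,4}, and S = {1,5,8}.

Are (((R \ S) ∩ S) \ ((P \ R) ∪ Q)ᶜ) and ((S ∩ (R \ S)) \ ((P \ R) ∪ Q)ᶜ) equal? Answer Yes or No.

Yes

R \ S = {4}
(R \ S) ∩ S = {}
P \ R = {10}
(P \ R) ∪ Q = {1,2,3,5,7,10,11}
((P \ R) ∪ Q)ᶜ = {4,6,8,9,12}
((R \ S) ∩ S) \ ((P \ R) ∪ Q)ᶜ = {}
S ∩ (R \ S) = {}
(S ∩ (R \ S)) \ ((P \ R) ∪ Q)ᶜ = {}
Both equal {}, so ((R \ S) ∩ S) \ ((P \ R) ∪ Q)ᶜ = (S ∩ (R \ S)) \ ((P \ R) ∪ Q)ᶜ.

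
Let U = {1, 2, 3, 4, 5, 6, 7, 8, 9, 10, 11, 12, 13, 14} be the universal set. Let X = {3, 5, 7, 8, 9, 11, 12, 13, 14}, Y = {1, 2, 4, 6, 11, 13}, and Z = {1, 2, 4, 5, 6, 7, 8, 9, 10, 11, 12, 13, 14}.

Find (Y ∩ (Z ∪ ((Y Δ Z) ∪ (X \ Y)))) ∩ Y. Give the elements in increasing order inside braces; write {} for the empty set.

{1, 2, 4, 6, 11, 13}

Y Δ Z = {5, 7, 8, 9, 10, 12, 14}
X \ Y = {3, 5, 7, 8, 9, 12, 14}
(Y Δ Z) ∪ (X \ Y) = {3, 5, 7, 8, 9, 10, 12, 14}
Z ∪ ((Y Δ Z) ∪ (X \ Y)) = {1, 2, 3, 4, 5, 6, 7, 8, 9, 10, 11, 12, 13, 14}
Y ∩ (Z ∪ ((Y Δ Z) ∪ (X \ Y))) = {1, 2, 4, 6, 11, 13}
(Y ∩ (Z ∪ ((Y Δ Z) ∪ (X \ Y)))) ∩ Y = {1, 2, 4, 6, 11, 13}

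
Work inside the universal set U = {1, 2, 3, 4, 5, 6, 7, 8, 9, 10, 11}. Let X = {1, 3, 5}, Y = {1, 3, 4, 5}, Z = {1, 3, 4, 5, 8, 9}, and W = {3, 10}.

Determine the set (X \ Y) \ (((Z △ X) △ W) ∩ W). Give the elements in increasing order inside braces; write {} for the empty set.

{}

X \ Y = {}
Z △ X = {4, 8, 9}
(Z △ X) △ W = {3, 4, 8, 9, 10}
((Z △ X) △ W) ∩ W = {3, 10}
(X \ Y) \ (((Z △ X) △ W) ∩ W) = {}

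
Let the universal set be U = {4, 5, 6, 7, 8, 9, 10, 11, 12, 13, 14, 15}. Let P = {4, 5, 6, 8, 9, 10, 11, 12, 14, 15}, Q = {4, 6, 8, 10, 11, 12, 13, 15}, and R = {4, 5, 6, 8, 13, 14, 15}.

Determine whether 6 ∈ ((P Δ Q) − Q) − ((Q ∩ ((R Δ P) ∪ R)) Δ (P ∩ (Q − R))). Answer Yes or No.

6 ∈ P and 6 ∈ Q, so 6 ∉ P Δ Q
6 ∉ (P Δ Q) and 6 ∈ Q, so 6 ∉ (P Δ Q) − Q
6 ∈ R and 6 ∈ P, so 6 ∉ R Δ P
6 ∉ (R Δ P) and 6 ∈ R, so 6 ∈ (R Δ P) ∪ R
6 ∈ Q and 6 ∈ ((R Δ P) ∪ R), so 6 ∈ Q ∩ ((R Δ P) ∪ R)
6 ∈ Q and 6 ∈ R, so 6 ∉ Q − R
6 ∈ P and 6 ∉ (Q − R), so 6 ∉ P ∩ (Q − R)
6 ∈ (Q ∩ ((R Δ P) ∪ R)) and 6 ∉ (P ∩ (Q − R)), so 6 ∈ (Q ∩ ((R Δ P) ∪ R)) Δ (P ∩ (Q − R))
6 ∉ ((P Δ Q) − Q) and 6 ∈ ((Q ∩ ((R Δ P) ∪ R)) Δ (P ∩ (Q − R))), so 6 ∉ ((P Δ Q) − Q) − ((Q ∩ ((R Δ P) ∪ R)) Δ (P ∩ (Q − R)))

No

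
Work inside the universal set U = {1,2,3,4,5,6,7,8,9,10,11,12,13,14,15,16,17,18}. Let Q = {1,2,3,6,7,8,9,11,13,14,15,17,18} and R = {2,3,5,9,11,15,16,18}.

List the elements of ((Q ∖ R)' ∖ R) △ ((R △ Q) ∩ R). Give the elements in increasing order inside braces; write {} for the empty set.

{4,5,10,12,16}

Q ∖ R = {1,6,7,8,13,14,17}
(Q ∖ R)' = {2,3,4,5,9,10,11,12,15,16,18}
(Q ∖ R)' ∖ R = {4,10,12}
R △ Q = {1,5,6,7,8,13,14,16,17}
(R △ Q) ∩ R = {5,16}
((Q ∖ R)' ∖ R) △ ((R △ Q) ∩ R) = {4,5,10,12,16}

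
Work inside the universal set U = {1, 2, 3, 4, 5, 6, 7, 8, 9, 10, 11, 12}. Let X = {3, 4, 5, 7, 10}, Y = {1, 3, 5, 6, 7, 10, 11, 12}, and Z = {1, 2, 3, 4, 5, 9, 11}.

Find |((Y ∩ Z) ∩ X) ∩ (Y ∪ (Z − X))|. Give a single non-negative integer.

Y ∩ Z = {1, 3, 5, 11}
(Y ∩ Z) ∩ X = {3, 5}
Z − X = {1, 2, 9, 11}
Y ∪ (Z − X) = {1, 2, 3, 5, 6, 7, 9, 10, 11, 12}
((Y ∩ Z) ∩ X) ∩ (Y ∪ (Z − X)) = {3, 5}
|((Y ∩ Z) ∩ X) ∩ (Y ∪ (Z − X))| = 2

2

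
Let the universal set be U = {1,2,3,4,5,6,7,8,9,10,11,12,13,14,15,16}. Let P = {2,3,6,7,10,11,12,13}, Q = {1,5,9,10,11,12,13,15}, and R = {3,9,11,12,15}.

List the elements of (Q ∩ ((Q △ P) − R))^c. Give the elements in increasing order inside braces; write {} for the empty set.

{2,3,4,6,7,8,9,10,11,12,13,14,15,16}

Q △ P = {1,2,3,5,6,7,9,15}
(Q △ P) − R = {1,2,5,6,7}
Q ∩ ((Q △ P) − R) = {1,5}
(Q ∩ ((Q △ P) − R))^c = {2,3,4,6,7,8,9,10,11,12,13,14,15,16}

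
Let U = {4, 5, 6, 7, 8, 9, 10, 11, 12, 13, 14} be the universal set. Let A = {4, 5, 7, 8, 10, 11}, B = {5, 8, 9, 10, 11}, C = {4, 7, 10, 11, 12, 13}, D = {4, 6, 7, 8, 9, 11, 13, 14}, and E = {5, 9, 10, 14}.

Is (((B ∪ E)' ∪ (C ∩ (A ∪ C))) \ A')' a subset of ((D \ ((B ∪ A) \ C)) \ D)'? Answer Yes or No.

B ∪ E = {5, 8, 9, 10, 11, 14}
(B ∪ E)' = {4, 6, 7, 12, 13}
A ∪ C = {4, 5, 7, 8, 10, 11, 12, 13}
C ∩ (A ∪ C) = {4, 7, 10, 11, 12, 13}
(B ∪ E)' ∪ (C ∩ (A ∪ C)) = {4, 6, 7, 10, 11, 12, 13}
A' = {6, 9, 12, 13, 14}
((B ∪ E)' ∪ (C ∩ (A ∪ C))) \ A' = {4, 7, 10, 11}
(((B ∪ E)' ∪ (C ∩ (A ∪ C))) \ A')' = {5, 6, 8, 9, 12, 13, 14}
B ∪ A = {4, 5, 7, 8, 9, 10, 11}
(B ∪ A) \ C = {5, 8, 9}
D \ ((B ∪ A) \ C) = {4, 6, 7, 11, 13, 14}
(D \ ((B ∪ A) \ C)) \ D = {}
((D \ ((B ∪ A) \ C)) \ D)' = {4, 5, 6, 7, 8, 9, 10, 11, 12, 13, 14}
Every element of {5, 6, 8, 9, 12, 13, 14} is in {4, 5, 6, 7, 8, 9, 10, 11, 12, 13, 14}, so (((B ∪ E)' ∪ (C ∩ (A ∪ C))) \ A')' ⊆ ((D \ ((B ∪ A) \ C)) \ D)'.

Yes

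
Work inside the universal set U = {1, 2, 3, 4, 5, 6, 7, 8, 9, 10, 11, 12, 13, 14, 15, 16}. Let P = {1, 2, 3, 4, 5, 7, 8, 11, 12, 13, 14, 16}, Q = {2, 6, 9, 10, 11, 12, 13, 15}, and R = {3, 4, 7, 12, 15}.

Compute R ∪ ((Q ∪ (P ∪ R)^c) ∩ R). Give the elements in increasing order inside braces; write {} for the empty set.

{3, 4, 7, 12, 15}

P ∪ R = {1, 2, 3, 4, 5, 7, 8, 11, 12, 13, 14, 15, 16}
(P ∪ R)^c = {6, 9, 10}
Q ∪ (P ∪ R)^c = {2, 6, 9, 10, 11, 12, 13, 15}
(Q ∪ (P ∪ R)^c) ∩ R = {12, 15}
R ∪ ((Q ∪ (P ∪ R)^c) ∩ R) = {3, 4, 7, 12, 15}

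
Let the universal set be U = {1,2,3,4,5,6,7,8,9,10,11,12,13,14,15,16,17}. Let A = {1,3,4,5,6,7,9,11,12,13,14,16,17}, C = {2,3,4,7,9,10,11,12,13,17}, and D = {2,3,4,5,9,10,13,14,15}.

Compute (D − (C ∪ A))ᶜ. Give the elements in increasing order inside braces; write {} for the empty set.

{1,2,3,4,5,6,7,8,9,10,11,12,13,14,16,17}

C ∪ A = {1,2,3,4,5,6,7,9,10,11,12,13,14,16,17}
D − (C ∪ A) = {15}
(D − (C ∪ A))ᶜ = {1,2,3,4,5,6,7,8,9,10,11,12,13,14,16,17}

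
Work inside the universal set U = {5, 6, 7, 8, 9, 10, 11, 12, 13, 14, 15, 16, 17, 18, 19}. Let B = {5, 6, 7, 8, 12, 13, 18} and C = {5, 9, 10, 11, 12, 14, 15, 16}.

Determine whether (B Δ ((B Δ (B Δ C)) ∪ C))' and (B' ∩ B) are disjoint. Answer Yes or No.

B Δ C = {6, 7, 8, 9, 10, 11, 13, 14, 15, 16, 18}
B Δ (B Δ C) = {5, 9, 10, 11, 12, 14, 15, 16}
(B Δ (B Δ C)) ∪ C = {5, 9, 10, 11, 12, 14, 15, 16}
B Δ ((B Δ (B Δ C)) ∪ C) = {6, 7, 8, 9, 10, 11, 13, 14, 15, 16, 18}
(B Δ ((B Δ (B Δ C)) ∪ C))' = {5, 12, 17, 19}
B' = {9, 10, 11, 14, 15, 16, 17, 19}
B' ∩ B = {}
{5, 12, 17, 19} and {} share no elements.

Yes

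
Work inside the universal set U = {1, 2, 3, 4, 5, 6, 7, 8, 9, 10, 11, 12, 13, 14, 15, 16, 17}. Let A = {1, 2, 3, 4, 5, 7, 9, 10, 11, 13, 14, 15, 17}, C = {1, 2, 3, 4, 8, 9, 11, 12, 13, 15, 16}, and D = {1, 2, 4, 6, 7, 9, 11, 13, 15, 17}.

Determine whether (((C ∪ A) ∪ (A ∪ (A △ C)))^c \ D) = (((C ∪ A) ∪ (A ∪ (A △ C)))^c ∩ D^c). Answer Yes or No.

C ∪ A = {1, 2, 3, 4, 5, 7, 8, 9, 10, 11, 12, 13, 14, 15, 16, 17}
A △ C = {5, 7, 8, 10, 12, 14, 16, 17}
A ∪ (A △ C) = {1, 2, 3, 4, 5, 7, 8, 9, 10, 11, 12, 13, 14, 15, 16, 17}
(C ∪ A) ∪ (A ∪ (A △ C)) = {1, 2, 3, 4, 5, 7, 8, 9, 10, 11, 12, 13, 14, 15, 16, 17}
((C ∪ A) ∪ (A ∪ (A △ C)))^c = {6}
((C ∪ A) ∪ (A ∪ (A △ C)))^c \ D = {}
D^c = {3, 5, 8, 10, 12, 14, 16}
((C ∪ A) ∪ (A ∪ (A △ C)))^c ∩ D^c = {}
Both equal {}, so ((C ∪ A) ∪ (A ∪ (A △ C)))^c \ D = ((C ∪ A) ∪ (A ∪ (A △ C)))^c ∩ D^c.

Yes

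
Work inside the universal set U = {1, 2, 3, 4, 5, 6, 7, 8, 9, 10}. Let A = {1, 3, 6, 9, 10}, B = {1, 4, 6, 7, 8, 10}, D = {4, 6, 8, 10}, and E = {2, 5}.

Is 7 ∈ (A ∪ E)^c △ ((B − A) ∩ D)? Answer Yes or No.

Yes

7 ∉ A and 7 ∉ E, so 7 ∉ A ∪ E
7 ∈ (A ∪ E)^c since 7 ∉ (A ∪ E)
7 ∈ B and 7 ∉ A, so 7 ∈ B − A
7 ∈ (B − A) and 7 ∉ D, so 7 ∉ (B − A) ∩ D
7 ∈ (A ∪ E)^c and 7 ∉ ((B − A) ∩ D), so 7 ∈ (A ∪ E)^c △ ((B − A) ∩ D)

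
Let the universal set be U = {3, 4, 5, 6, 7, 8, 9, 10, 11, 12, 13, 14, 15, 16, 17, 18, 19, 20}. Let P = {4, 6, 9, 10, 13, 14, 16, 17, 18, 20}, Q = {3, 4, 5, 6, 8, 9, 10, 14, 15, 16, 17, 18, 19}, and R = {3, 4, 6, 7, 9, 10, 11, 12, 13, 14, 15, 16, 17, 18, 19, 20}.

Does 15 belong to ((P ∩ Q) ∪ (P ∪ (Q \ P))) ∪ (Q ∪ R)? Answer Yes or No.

15 ∉ P and 15 ∈ Q, so 15 ∉ P ∩ Q
15 ∈ Q and 15 ∉ P, so 15 ∈ Q \ P
15 ∉ P and 15 ∈ (Q \ P), so 15 ∈ P ∪ (Q \ P)
15 ∉ (P ∩ Q) and 15 ∈ (P ∪ (Q \ P)), so 15 ∈ (P ∩ Q) ∪ (P ∪ (Q \ P))
15 ∈ Q and 15 ∈ R, so 15 ∈ Q ∪ R
15 ∈ ((P ∩ Q) ∪ (P ∪ (Q \ P))) and 15 ∈ (Q ∪ R), so 15 ∈ ((P ∩ Q) ∪ (P ∪ (Q \ P))) ∪ (Q ∪ R)

Yes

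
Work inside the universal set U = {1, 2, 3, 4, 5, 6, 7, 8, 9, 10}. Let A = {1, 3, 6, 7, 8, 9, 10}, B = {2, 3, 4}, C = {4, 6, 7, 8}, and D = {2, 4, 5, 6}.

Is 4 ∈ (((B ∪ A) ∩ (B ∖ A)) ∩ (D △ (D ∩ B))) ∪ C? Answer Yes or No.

4 ∈ B and 4 ∉ A, so 4 ∈ B ∪ A
4 ∈ B and 4 ∉ A, so 4 ∈ B ∖ A
4 ∈ (B ∪ A) and 4 ∈ (B ∖ A), so 4 ∈ (B ∪ A) ∩ (B ∖ A)
4 ∈ D and 4 ∈ B, so 4 ∈ D ∩ B
4 ∈ D and 4 ∈ (D ∩ B), so 4 ∉ D △ (D ∩ B)
4 ∈ ((B ∪ A) ∩ (B ∖ A)) and 4 ∉ (D △ (D ∩ B)), so 4 ∉ ((B ∪ A) ∩ (B ∖ A)) ∩ (D △ (D ∩ B))
4 ∉ (((B ∪ A) ∩ (B ∖ A)) ∩ (D △ (D ∩ B))) and 4 ∈ C, so 4 ∈ (((B ∪ A) ∩ (B ∖ A)) ∩ (D △ (D ∩ B))) ∪ C

Yes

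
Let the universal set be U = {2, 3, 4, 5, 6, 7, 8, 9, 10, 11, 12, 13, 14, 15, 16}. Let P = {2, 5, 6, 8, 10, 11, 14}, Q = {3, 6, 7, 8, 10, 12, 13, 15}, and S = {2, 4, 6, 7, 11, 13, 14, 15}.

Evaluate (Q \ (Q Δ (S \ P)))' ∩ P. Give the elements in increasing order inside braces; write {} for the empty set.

{2, 5, 6, 8, 10, 11, 14}

S \ P = {4, 7, 13, 15}
Q Δ (S \ P) = {3, 4, 6, 8, 10, 12}
Q \ (Q Δ (S \ P)) = {7, 13, 15}
(Q \ (Q Δ (S \ P)))' = {2, 3, 4, 5, 6, 8, 9, 10, 11, 12, 14, 16}
(Q \ (Q Δ (S \ P)))' ∩ P = {2, 5, 6, 8, 10, 11, 14}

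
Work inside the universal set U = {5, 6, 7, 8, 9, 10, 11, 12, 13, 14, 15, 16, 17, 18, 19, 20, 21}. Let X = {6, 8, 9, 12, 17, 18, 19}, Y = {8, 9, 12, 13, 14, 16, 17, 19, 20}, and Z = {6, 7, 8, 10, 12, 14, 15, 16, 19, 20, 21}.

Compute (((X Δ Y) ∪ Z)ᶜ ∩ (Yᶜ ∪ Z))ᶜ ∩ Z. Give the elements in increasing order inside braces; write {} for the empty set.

X Δ Y = {6, 13, 14, 16, 18, 20}
(X Δ Y) ∪ Z = {6, 7, 8, 10, 12, 13, 14, 15, 16, 18, 19, 20, 21}
((X Δ Y) ∪ Z)ᶜ = {5, 9, 11, 17}
Yᶜ = {5, 6, 7, 10, 11, 15, 18, 21}
Yᶜ ∪ Z = {5, 6, 7, 8, 10, 11, 12, 14, 15, 16, 18, 19, 20, 21}
((X Δ Y) ∪ Z)ᶜ ∩ (Yᶜ ∪ Z) = {5, 11}
(((X Δ Y) ∪ Z)ᶜ ∩ (Yᶜ ∪ Z))ᶜ = {6, 7, 8, 9, 10, 12, 13, 14, 15, 16, 17, 18, 19, 20, 21}
(((X Δ Y) ∪ Z)ᶜ ∩ (Yᶜ ∪ Z))ᶜ ∩ Z = {6, 7, 8, 10, 12, 14, 15, 16, 19, 20, 21}

{6, 7, 8, 10, 12, 14, 15, 16, 19, 20, 21}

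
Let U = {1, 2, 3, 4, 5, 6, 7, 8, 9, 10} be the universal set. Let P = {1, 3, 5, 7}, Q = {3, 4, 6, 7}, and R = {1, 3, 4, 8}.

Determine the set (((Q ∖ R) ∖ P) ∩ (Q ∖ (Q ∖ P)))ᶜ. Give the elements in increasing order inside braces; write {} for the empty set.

Q ∖ R = {6, 7}
(Q ∖ R) ∖ P = {6}
Q ∖ P = {4, 6}
Q ∖ (Q ∖ P) = {3, 7}
((Q ∖ R) ∖ P) ∩ (Q ∖ (Q ∖ P)) = {}
(((Q ∖ R) ∖ P) ∩ (Q ∖ (Q ∖ P)))ᶜ = {1, 2, 3, 4, 5, 6, 7, 8, 9, 10}

{1, 2, 3, 4, 5, 6, 7, 8, 9, 10}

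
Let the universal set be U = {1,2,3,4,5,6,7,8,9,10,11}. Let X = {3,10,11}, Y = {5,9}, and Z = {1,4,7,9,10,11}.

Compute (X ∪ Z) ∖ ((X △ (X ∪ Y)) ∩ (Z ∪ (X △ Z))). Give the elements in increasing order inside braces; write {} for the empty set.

X ∪ Z = {1,3,4,7,9,10,11}
X ∪ Y = {3,5,9,10,11}
X △ (X ∪ Y) = {5,9}
X △ Z = {1,3,4,7,9}
Z ∪ (X △ Z) = {1,3,4,7,9,10,11}
(X △ (X ∪ Y)) ∩ (Z ∪ (X △ Z)) = {9}
(X ∪ Z) ∖ ((X △ (X ∪ Y)) ∩ (Z ∪ (X △ Z))) = {1,3,4,7,10,11}

{1,3,4,7,10,11}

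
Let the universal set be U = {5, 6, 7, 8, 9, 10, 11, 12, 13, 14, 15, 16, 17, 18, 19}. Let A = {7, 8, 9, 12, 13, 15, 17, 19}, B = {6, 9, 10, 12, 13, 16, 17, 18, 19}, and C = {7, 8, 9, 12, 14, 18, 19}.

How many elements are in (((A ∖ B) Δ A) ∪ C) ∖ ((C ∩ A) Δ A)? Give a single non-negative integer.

A ∖ B = {7, 8, 15}
(A ∖ B) Δ A = {9, 12, 13, 17, 19}
((A ∖ B) Δ A) ∪ C = {7, 8, 9, 12, 13, 14, 17, 18, 19}
C ∩ A = {7, 8, 9, 12, 19}
(C ∩ A) Δ A = {13, 15, 17}
(((A ∖ B) Δ A) ∪ C) ∖ ((C ∩ A) Δ A) = {7, 8, 9, 12, 14, 18, 19}
|(((A ∖ B) Δ A) ∪ C) ∖ ((C ∩ A) Δ A)| = 7

7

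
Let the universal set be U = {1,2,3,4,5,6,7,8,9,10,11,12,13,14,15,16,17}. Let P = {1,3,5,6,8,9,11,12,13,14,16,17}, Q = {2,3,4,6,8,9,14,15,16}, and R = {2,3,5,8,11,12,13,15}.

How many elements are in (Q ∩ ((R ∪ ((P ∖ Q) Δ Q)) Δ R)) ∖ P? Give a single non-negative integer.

P ∖ Q = {1,5,11,12,13,17}
(P ∖ Q) Δ Q = {1,2,3,4,5,6,8,9,11,12,13,14,15,16,17}
R ∪ ((P ∖ Q) Δ Q) = {1,2,3,4,5,6,8,9,11,12,13,14,15,16,17}
(R ∪ ((P ∖ Q) Δ Q)) Δ R = {1,4,6,9,14,16,17}
Q ∩ ((R ∪ ((P ∖ Q) Δ Q)) Δ R) = {4,6,9,14,16}
(Q ∩ ((R ∪ ((P ∖ Q) Δ Q)) Δ R)) ∖ P = {4}
|(Q ∩ ((R ∪ ((P ∖ Q) Δ Q)) Δ R)) ∖ P| = 1

1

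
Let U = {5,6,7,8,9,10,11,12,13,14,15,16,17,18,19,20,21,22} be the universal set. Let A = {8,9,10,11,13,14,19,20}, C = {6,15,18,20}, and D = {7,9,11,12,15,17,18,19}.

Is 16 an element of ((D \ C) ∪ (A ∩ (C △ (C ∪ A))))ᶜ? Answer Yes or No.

16 ∉ D and 16 ∉ C, so 16 ∉ D \ C
16 ∉ C and 16 ∉ A, so 16 ∉ C ∪ A
16 ∉ C and 16 ∉ (C ∪ A), so 16 ∉ C △ (C ∪ A)
16 ∉ A and 16 ∉ (C △ (C ∪ A)), so 16 ∉ A ∩ (C △ (C ∪ A))
16 ∉ (D \ C) and 16 ∉ (A ∩ (C △ (C ∪ A))), so 16 ∉ (D \ C) ∪ (A ∩ (C △ (C ∪ A)))
16 ∈ ((D \ C) ∪ (A ∩ (C △ (C ∪ A))))ᶜ since 16 ∉ ((D \ C) ∪ (A ∩ (C △ (C ∪ A))))

Yes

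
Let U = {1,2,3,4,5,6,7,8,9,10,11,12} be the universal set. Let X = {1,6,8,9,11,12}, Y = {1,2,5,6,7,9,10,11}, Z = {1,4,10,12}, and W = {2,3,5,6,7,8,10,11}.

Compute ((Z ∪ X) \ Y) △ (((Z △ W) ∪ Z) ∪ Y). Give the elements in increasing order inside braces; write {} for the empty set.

{1,2,3,5,6,7,9,10,11}

Z ∪ X = {1,4,6,8,9,10,11,12}
(Z ∪ X) \ Y = {4,8,12}
Z △ W = {1,2,3,4,5,6,7,8,11,12}
(Z △ W) ∪ Z = {1,2,3,4,5,6,7,8,10,11,12}
((Z △ W) ∪ Z) ∪ Y = {1,2,3,4,5,6,7,8,9,10,11,12}
((Z ∪ X) \ Y) △ (((Z △ W) ∪ Z) ∪ Y) = {1,2,3,5,6,7,9,10,11}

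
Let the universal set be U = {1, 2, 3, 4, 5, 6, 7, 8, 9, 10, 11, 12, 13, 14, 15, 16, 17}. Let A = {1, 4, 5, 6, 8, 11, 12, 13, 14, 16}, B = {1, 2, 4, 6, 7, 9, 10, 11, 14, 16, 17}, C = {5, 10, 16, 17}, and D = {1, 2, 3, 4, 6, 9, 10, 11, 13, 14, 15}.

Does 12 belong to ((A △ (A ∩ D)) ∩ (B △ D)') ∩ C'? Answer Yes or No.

Yes

12 ∈ A and 12 ∉ D, so 12 ∉ A ∩ D
12 ∈ A and 12 ∉ (A ∩ D), so 12 ∈ A △ (A ∩ D)
12 ∉ B and 12 ∉ D, so 12 ∉ B △ D
12 ∈ (B △ D)' since 12 ∉ (B △ D)
12 ∈ (A △ (A ∩ D)) and 12 ∈ (B △ D)', so 12 ∈ (A △ (A ∩ D)) ∩ (B △ D)'
12 ∉ C, so 12 ∈ C'
12 ∈ ((A △ (A ∩ D)) ∩ (B △ D)') and 12 ∈ C', so 12 ∈ ((A △ (A ∩ D)) ∩ (B △ D)') ∩ C'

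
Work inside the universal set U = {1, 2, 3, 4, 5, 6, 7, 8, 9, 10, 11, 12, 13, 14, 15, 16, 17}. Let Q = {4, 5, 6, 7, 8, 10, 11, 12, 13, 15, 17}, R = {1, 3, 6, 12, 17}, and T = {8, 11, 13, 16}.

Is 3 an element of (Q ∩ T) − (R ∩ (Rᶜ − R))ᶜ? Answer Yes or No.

3 ∉ Q and 3 ∉ T, so 3 ∉ Q ∩ T
3 ∈ R, so 3 ∉ Rᶜ
3 ∉ Rᶜ and 3 ∈ R, so 3 ∉ Rᶜ − R
3 ∈ R and 3 ∉ (Rᶜ − R), so 3 ∉ R ∩ (Rᶜ − R)
3 ∈ (R ∩ (Rᶜ − R))ᶜ since 3 ∉ (R ∩ (Rᶜ − R))
3 ∉ (Q ∩ T) and 3 ∈ (R ∩ (Rᶜ − R))ᶜ, so 3 ∉ (Q ∩ T) − (R ∩ (Rᶜ − R))ᶜ

No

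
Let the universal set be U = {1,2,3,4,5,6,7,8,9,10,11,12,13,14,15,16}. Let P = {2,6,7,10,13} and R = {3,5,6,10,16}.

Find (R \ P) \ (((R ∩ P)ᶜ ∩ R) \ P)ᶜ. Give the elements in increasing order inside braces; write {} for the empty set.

{3,5,16}

R \ P = {3,5,16}
R ∩ P = {6,10}
(R ∩ P)ᶜ = {1,2,3,4,5,7,8,9,11,12,13,14,15,16}
(R ∩ P)ᶜ ∩ R = {3,5,16}
((R ∩ P)ᶜ ∩ R) \ P = {3,5,16}
(((R ∩ P)ᶜ ∩ R) \ P)ᶜ = {1,2,4,6,7,8,9,10,11,12,13,14,15}
(R \ P) \ (((R ∩ P)ᶜ ∩ R) \ P)ᶜ = {3,5,16}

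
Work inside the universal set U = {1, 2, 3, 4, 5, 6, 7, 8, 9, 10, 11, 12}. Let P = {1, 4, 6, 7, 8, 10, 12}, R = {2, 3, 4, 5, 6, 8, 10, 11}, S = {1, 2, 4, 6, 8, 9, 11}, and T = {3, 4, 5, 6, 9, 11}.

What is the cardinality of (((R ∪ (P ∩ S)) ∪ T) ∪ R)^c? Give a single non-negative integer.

P ∩ S = {1, 4, 6, 8}
R ∪ (P ∩ S) = {1, 2, 3, 4, 5, 6, 8, 10, 11}
(R ∪ (P ∩ S)) ∪ T = {1, 2, 3, 4, 5, 6, 8, 9, 10, 11}
((R ∪ (P ∩ S)) ∪ T) ∪ R = {1, 2, 3, 4, 5, 6, 8, 9, 10, 11}
(((R ∪ (P ∩ S)) ∪ T) ∪ R)^c = {7, 12}
|(((R ∪ (P ∩ S)) ∪ T) ∪ R)^c| = 2

2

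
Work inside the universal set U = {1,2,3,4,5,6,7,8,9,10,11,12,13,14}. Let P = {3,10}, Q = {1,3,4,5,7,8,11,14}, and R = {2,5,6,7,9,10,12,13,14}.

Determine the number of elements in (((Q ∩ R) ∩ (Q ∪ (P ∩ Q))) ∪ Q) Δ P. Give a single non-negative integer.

Q ∩ R = {5,7,14}
P ∩ Q = {3}
Q ∪ (P ∩ Q) = {1,3,4,5,7,8,11,14}
(Q ∩ R) ∩ (Q ∪ (P ∩ Q)) = {5,7,14}
((Q ∩ R) ∩ (Q ∪ (P ∩ Q))) ∪ Q = {1,3,4,5,7,8,11,14}
(((Q ∩ R) ∩ (Q ∪ (P ∩ Q))) ∪ Q) Δ P = {1,4,5,7,8,10,11,14}
|(((Q ∩ R) ∩ (Q ∪ (P ∩ Q))) ∪ Q) Δ P| = 8

8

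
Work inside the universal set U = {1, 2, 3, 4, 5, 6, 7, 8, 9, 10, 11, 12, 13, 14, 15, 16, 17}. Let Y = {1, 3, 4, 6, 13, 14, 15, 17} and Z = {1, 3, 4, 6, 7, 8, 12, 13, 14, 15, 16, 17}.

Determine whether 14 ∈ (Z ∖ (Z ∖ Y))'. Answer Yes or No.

14 ∈ Z and 14 ∈ Y, so 14 ∉ Z ∖ Y
14 ∈ Z and 14 ∉ (Z ∖ Y), so 14 ∈ Z ∖ (Z ∖ Y)
14 ∉ (Z ∖ (Z ∖ Y))' since 14 ∈ (Z ∖ (Z ∖ Y))

No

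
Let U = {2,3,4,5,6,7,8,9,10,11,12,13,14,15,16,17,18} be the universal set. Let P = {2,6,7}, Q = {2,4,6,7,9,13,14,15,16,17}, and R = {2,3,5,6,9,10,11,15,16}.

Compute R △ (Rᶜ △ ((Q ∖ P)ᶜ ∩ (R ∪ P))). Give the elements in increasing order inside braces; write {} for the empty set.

Rᶜ = {4,7,8,12,13,14,17,18}
Q ∖ P = {4,9,13,14,15,16,17}
(Q ∖ P)ᶜ = {2,3,5,6,7,8,10,11,12,18}
R ∪ P = {2,3,5,6,7,9,10,11,15,16}
(Q ∖ P)ᶜ ∩ (R ∪ P) = {2,3,5,6,7,10,11}
Rᶜ △ ((Q ∖ P)ᶜ ∩ (R ∪ P)) = {2,3,4,5,6,8,10,11,12,13,14,17,18}
R △ (Rᶜ △ ((Q ∖ P)ᶜ ∩ (R ∪ P))) = {4,8,9,12,13,14,15,16,17,18}

{4,8,9,12,13,14,15,16,17,18}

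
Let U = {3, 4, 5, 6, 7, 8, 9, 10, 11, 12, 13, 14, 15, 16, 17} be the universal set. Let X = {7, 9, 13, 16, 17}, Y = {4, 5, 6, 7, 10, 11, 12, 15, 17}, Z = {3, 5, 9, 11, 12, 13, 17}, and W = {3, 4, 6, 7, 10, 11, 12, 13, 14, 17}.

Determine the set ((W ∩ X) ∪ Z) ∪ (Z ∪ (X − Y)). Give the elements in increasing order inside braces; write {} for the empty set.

{3, 5, 7, 9, 11, 12, 13, 16, 17}

W ∩ X = {7, 13, 17}
(W ∩ X) ∪ Z = {3, 5, 7, 9, 11, 12, 13, 17}
X − Y = {9, 13, 16}
Z ∪ (X − Y) = {3, 5, 9, 11, 12, 13, 16, 17}
((W ∩ X) ∪ Z) ∪ (Z ∪ (X − Y)) = {3, 5, 7, 9, 11, 12, 13, 16, 17}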